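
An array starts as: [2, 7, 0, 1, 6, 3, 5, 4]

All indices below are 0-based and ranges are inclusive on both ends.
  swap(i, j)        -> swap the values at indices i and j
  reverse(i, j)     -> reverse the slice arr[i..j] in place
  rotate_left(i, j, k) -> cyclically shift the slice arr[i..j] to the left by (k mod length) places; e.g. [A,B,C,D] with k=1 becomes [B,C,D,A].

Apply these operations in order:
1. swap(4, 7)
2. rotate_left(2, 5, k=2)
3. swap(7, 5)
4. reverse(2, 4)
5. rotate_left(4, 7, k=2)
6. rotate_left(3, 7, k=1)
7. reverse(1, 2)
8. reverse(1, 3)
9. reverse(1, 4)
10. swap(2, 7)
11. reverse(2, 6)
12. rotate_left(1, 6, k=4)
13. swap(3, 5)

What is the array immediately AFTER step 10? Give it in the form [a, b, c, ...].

Answer: [2, 1, 3, 7, 5, 4, 6, 0]

Derivation:
After 1 (swap(4, 7)): [2, 7, 0, 1, 4, 3, 5, 6]
After 2 (rotate_left(2, 5, k=2)): [2, 7, 4, 3, 0, 1, 5, 6]
After 3 (swap(7, 5)): [2, 7, 4, 3, 0, 6, 5, 1]
After 4 (reverse(2, 4)): [2, 7, 0, 3, 4, 6, 5, 1]
After 5 (rotate_left(4, 7, k=2)): [2, 7, 0, 3, 5, 1, 4, 6]
After 6 (rotate_left(3, 7, k=1)): [2, 7, 0, 5, 1, 4, 6, 3]
After 7 (reverse(1, 2)): [2, 0, 7, 5, 1, 4, 6, 3]
After 8 (reverse(1, 3)): [2, 5, 7, 0, 1, 4, 6, 3]
After 9 (reverse(1, 4)): [2, 1, 0, 7, 5, 4, 6, 3]
After 10 (swap(2, 7)): [2, 1, 3, 7, 5, 4, 6, 0]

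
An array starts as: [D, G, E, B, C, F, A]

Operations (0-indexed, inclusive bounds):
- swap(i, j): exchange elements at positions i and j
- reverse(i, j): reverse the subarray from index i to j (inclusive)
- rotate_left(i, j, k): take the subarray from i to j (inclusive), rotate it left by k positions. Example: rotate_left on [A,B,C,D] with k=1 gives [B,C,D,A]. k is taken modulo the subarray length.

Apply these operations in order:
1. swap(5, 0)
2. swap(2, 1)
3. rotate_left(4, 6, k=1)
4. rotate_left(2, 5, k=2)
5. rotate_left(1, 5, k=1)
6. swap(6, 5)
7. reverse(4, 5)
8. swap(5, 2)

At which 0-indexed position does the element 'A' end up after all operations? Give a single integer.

Answer: 5

Derivation:
After 1 (swap(5, 0)): [F, G, E, B, C, D, A]
After 2 (swap(2, 1)): [F, E, G, B, C, D, A]
After 3 (rotate_left(4, 6, k=1)): [F, E, G, B, D, A, C]
After 4 (rotate_left(2, 5, k=2)): [F, E, D, A, G, B, C]
After 5 (rotate_left(1, 5, k=1)): [F, D, A, G, B, E, C]
After 6 (swap(6, 5)): [F, D, A, G, B, C, E]
After 7 (reverse(4, 5)): [F, D, A, G, C, B, E]
After 8 (swap(5, 2)): [F, D, B, G, C, A, E]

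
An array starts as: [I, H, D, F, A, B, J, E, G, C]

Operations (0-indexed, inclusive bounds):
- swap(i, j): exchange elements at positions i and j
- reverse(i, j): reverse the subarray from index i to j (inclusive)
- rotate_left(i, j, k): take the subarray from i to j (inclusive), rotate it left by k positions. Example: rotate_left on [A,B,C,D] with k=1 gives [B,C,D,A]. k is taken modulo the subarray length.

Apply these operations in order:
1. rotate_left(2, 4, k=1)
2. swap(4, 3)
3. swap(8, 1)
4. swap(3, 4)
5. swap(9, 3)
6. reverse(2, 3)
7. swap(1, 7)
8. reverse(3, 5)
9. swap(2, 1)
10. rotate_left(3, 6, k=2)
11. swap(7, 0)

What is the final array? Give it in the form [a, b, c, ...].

Answer: [G, C, E, F, J, B, D, I, H, A]

Derivation:
After 1 (rotate_left(2, 4, k=1)): [I, H, F, A, D, B, J, E, G, C]
After 2 (swap(4, 3)): [I, H, F, D, A, B, J, E, G, C]
After 3 (swap(8, 1)): [I, G, F, D, A, B, J, E, H, C]
After 4 (swap(3, 4)): [I, G, F, A, D, B, J, E, H, C]
After 5 (swap(9, 3)): [I, G, F, C, D, B, J, E, H, A]
After 6 (reverse(2, 3)): [I, G, C, F, D, B, J, E, H, A]
After 7 (swap(1, 7)): [I, E, C, F, D, B, J, G, H, A]
After 8 (reverse(3, 5)): [I, E, C, B, D, F, J, G, H, A]
After 9 (swap(2, 1)): [I, C, E, B, D, F, J, G, H, A]
After 10 (rotate_left(3, 6, k=2)): [I, C, E, F, J, B, D, G, H, A]
After 11 (swap(7, 0)): [G, C, E, F, J, B, D, I, H, A]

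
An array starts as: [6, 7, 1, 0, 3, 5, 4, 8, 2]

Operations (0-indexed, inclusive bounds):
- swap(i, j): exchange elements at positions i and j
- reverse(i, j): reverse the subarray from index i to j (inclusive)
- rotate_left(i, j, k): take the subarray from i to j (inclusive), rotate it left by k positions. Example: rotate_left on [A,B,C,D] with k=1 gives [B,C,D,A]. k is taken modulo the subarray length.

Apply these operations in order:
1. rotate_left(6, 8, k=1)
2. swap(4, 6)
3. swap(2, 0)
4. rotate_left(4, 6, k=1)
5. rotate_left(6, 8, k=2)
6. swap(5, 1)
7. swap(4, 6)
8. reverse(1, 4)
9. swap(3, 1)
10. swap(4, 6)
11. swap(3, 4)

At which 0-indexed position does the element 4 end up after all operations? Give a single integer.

Answer: 4

Derivation:
After 1 (rotate_left(6, 8, k=1)): [6, 7, 1, 0, 3, 5, 8, 2, 4]
After 2 (swap(4, 6)): [6, 7, 1, 0, 8, 5, 3, 2, 4]
After 3 (swap(2, 0)): [1, 7, 6, 0, 8, 5, 3, 2, 4]
After 4 (rotate_left(4, 6, k=1)): [1, 7, 6, 0, 5, 3, 8, 2, 4]
After 5 (rotate_left(6, 8, k=2)): [1, 7, 6, 0, 5, 3, 4, 8, 2]
After 6 (swap(5, 1)): [1, 3, 6, 0, 5, 7, 4, 8, 2]
After 7 (swap(4, 6)): [1, 3, 6, 0, 4, 7, 5, 8, 2]
After 8 (reverse(1, 4)): [1, 4, 0, 6, 3, 7, 5, 8, 2]
After 9 (swap(3, 1)): [1, 6, 0, 4, 3, 7, 5, 8, 2]
After 10 (swap(4, 6)): [1, 6, 0, 4, 5, 7, 3, 8, 2]
After 11 (swap(3, 4)): [1, 6, 0, 5, 4, 7, 3, 8, 2]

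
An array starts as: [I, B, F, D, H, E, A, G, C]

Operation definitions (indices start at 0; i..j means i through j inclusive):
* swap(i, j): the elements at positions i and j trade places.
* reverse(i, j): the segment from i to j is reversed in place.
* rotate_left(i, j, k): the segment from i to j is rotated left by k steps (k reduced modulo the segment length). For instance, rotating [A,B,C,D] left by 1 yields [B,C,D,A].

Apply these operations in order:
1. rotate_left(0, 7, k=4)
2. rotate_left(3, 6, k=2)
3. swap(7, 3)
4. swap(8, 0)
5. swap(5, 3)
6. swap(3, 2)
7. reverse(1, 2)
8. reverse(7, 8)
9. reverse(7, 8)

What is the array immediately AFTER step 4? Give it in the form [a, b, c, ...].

After 1 (rotate_left(0, 7, k=4)): [H, E, A, G, I, B, F, D, C]
After 2 (rotate_left(3, 6, k=2)): [H, E, A, B, F, G, I, D, C]
After 3 (swap(7, 3)): [H, E, A, D, F, G, I, B, C]
After 4 (swap(8, 0)): [C, E, A, D, F, G, I, B, H]

Answer: [C, E, A, D, F, G, I, B, H]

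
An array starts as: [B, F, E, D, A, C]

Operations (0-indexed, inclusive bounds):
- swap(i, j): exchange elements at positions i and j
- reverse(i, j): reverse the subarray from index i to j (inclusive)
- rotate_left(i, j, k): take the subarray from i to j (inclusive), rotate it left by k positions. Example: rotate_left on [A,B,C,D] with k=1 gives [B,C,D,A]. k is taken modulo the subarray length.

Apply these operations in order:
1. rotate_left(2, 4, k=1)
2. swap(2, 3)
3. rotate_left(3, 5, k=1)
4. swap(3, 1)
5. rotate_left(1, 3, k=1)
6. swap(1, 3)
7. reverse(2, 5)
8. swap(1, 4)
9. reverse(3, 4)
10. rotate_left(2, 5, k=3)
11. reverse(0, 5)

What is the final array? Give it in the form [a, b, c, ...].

Answer: [C, E, D, F, A, B]

Derivation:
After 1 (rotate_left(2, 4, k=1)): [B, F, D, A, E, C]
After 2 (swap(2, 3)): [B, F, A, D, E, C]
After 3 (rotate_left(3, 5, k=1)): [B, F, A, E, C, D]
After 4 (swap(3, 1)): [B, E, A, F, C, D]
After 5 (rotate_left(1, 3, k=1)): [B, A, F, E, C, D]
After 6 (swap(1, 3)): [B, E, F, A, C, D]
After 7 (reverse(2, 5)): [B, E, D, C, A, F]
After 8 (swap(1, 4)): [B, A, D, C, E, F]
After 9 (reverse(3, 4)): [B, A, D, E, C, F]
After 10 (rotate_left(2, 5, k=3)): [B, A, F, D, E, C]
After 11 (reverse(0, 5)): [C, E, D, F, A, B]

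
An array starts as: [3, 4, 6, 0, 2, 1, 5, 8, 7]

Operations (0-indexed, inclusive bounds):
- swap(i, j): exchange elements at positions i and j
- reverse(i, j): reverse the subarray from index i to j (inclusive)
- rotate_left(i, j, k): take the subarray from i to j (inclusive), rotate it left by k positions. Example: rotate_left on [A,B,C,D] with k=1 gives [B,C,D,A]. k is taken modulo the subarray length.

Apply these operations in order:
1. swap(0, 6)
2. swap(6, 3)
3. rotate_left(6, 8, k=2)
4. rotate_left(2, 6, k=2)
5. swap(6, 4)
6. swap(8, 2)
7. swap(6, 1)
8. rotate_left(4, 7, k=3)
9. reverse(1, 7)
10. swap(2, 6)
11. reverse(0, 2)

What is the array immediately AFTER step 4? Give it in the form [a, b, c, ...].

After 1 (swap(0, 6)): [5, 4, 6, 0, 2, 1, 3, 8, 7]
After 2 (swap(6, 3)): [5, 4, 6, 3, 2, 1, 0, 8, 7]
After 3 (rotate_left(6, 8, k=2)): [5, 4, 6, 3, 2, 1, 7, 0, 8]
After 4 (rotate_left(2, 6, k=2)): [5, 4, 2, 1, 7, 6, 3, 0, 8]

Answer: [5, 4, 2, 1, 7, 6, 3, 0, 8]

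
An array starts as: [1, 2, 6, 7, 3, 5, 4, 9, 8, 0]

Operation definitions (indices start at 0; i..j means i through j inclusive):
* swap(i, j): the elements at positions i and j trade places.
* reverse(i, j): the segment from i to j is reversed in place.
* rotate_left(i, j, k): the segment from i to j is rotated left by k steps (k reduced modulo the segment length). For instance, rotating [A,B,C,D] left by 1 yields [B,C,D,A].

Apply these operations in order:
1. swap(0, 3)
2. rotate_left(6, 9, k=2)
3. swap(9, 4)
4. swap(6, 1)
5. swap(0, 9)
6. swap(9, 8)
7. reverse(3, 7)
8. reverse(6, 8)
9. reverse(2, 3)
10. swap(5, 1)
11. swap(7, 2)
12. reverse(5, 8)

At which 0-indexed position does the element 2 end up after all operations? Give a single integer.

After 1 (swap(0, 3)): [7, 2, 6, 1, 3, 5, 4, 9, 8, 0]
After 2 (rotate_left(6, 9, k=2)): [7, 2, 6, 1, 3, 5, 8, 0, 4, 9]
After 3 (swap(9, 4)): [7, 2, 6, 1, 9, 5, 8, 0, 4, 3]
After 4 (swap(6, 1)): [7, 8, 6, 1, 9, 5, 2, 0, 4, 3]
After 5 (swap(0, 9)): [3, 8, 6, 1, 9, 5, 2, 0, 4, 7]
After 6 (swap(9, 8)): [3, 8, 6, 1, 9, 5, 2, 0, 7, 4]
After 7 (reverse(3, 7)): [3, 8, 6, 0, 2, 5, 9, 1, 7, 4]
After 8 (reverse(6, 8)): [3, 8, 6, 0, 2, 5, 7, 1, 9, 4]
After 9 (reverse(2, 3)): [3, 8, 0, 6, 2, 5, 7, 1, 9, 4]
After 10 (swap(5, 1)): [3, 5, 0, 6, 2, 8, 7, 1, 9, 4]
After 11 (swap(7, 2)): [3, 5, 1, 6, 2, 8, 7, 0, 9, 4]
After 12 (reverse(5, 8)): [3, 5, 1, 6, 2, 9, 0, 7, 8, 4]

Answer: 4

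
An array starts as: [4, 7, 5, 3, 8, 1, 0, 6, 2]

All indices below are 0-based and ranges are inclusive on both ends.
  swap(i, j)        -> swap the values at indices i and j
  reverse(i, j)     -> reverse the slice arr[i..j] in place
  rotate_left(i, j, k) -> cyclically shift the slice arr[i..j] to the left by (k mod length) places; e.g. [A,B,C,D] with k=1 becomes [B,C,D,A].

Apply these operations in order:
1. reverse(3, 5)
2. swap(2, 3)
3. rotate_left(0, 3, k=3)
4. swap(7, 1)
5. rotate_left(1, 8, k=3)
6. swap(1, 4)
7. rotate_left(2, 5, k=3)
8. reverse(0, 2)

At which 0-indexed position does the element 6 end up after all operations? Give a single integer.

Answer: 6

Derivation:
After 1 (reverse(3, 5)): [4, 7, 5, 1, 8, 3, 0, 6, 2]
After 2 (swap(2, 3)): [4, 7, 1, 5, 8, 3, 0, 6, 2]
After 3 (rotate_left(0, 3, k=3)): [5, 4, 7, 1, 8, 3, 0, 6, 2]
After 4 (swap(7, 1)): [5, 6, 7, 1, 8, 3, 0, 4, 2]
After 5 (rotate_left(1, 8, k=3)): [5, 8, 3, 0, 4, 2, 6, 7, 1]
After 6 (swap(1, 4)): [5, 4, 3, 0, 8, 2, 6, 7, 1]
After 7 (rotate_left(2, 5, k=3)): [5, 4, 2, 3, 0, 8, 6, 7, 1]
After 8 (reverse(0, 2)): [2, 4, 5, 3, 0, 8, 6, 7, 1]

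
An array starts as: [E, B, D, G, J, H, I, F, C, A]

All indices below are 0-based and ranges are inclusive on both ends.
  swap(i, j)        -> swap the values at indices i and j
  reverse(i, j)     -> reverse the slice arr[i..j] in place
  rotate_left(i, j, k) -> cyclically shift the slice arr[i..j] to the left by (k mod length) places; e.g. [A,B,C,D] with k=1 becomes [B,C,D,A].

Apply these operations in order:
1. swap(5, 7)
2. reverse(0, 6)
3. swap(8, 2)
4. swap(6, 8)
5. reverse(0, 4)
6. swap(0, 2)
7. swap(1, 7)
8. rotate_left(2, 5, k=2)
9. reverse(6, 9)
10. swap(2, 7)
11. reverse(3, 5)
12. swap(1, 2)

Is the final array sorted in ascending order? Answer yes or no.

After 1 (swap(5, 7)): [E, B, D, G, J, F, I, H, C, A]
After 2 (reverse(0, 6)): [I, F, J, G, D, B, E, H, C, A]
After 3 (swap(8, 2)): [I, F, C, G, D, B, E, H, J, A]
After 4 (swap(6, 8)): [I, F, C, G, D, B, J, H, E, A]
After 5 (reverse(0, 4)): [D, G, C, F, I, B, J, H, E, A]
After 6 (swap(0, 2)): [C, G, D, F, I, B, J, H, E, A]
After 7 (swap(1, 7)): [C, H, D, F, I, B, J, G, E, A]
After 8 (rotate_left(2, 5, k=2)): [C, H, I, B, D, F, J, G, E, A]
After 9 (reverse(6, 9)): [C, H, I, B, D, F, A, E, G, J]
After 10 (swap(2, 7)): [C, H, E, B, D, F, A, I, G, J]
After 11 (reverse(3, 5)): [C, H, E, F, D, B, A, I, G, J]
After 12 (swap(1, 2)): [C, E, H, F, D, B, A, I, G, J]

Answer: no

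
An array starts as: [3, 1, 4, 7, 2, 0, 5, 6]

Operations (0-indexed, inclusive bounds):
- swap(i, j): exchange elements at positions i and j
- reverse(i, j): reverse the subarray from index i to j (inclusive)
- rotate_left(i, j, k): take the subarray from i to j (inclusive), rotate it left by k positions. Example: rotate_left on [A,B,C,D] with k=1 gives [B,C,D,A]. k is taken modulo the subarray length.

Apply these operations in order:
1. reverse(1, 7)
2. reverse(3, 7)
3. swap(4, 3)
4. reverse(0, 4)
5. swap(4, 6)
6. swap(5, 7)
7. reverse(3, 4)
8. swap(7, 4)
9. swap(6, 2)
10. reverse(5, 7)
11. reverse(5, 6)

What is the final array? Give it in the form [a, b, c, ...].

Answer: [1, 4, 3, 2, 7, 5, 6, 0]

Derivation:
After 1 (reverse(1, 7)): [3, 6, 5, 0, 2, 7, 4, 1]
After 2 (reverse(3, 7)): [3, 6, 5, 1, 4, 7, 2, 0]
After 3 (swap(4, 3)): [3, 6, 5, 4, 1, 7, 2, 0]
After 4 (reverse(0, 4)): [1, 4, 5, 6, 3, 7, 2, 0]
After 5 (swap(4, 6)): [1, 4, 5, 6, 2, 7, 3, 0]
After 6 (swap(5, 7)): [1, 4, 5, 6, 2, 0, 3, 7]
After 7 (reverse(3, 4)): [1, 4, 5, 2, 6, 0, 3, 7]
After 8 (swap(7, 4)): [1, 4, 5, 2, 7, 0, 3, 6]
After 9 (swap(6, 2)): [1, 4, 3, 2, 7, 0, 5, 6]
After 10 (reverse(5, 7)): [1, 4, 3, 2, 7, 6, 5, 0]
After 11 (reverse(5, 6)): [1, 4, 3, 2, 7, 5, 6, 0]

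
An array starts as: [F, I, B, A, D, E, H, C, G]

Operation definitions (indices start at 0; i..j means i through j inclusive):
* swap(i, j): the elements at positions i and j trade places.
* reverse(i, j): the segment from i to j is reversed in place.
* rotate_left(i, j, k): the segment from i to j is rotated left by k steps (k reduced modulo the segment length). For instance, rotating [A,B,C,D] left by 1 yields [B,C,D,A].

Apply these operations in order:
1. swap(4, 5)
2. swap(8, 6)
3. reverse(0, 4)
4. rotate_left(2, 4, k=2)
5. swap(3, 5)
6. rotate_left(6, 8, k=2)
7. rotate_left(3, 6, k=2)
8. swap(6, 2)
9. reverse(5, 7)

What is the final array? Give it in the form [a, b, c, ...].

After 1 (swap(4, 5)): [F, I, B, A, E, D, H, C, G]
After 2 (swap(8, 6)): [F, I, B, A, E, D, G, C, H]
After 3 (reverse(0, 4)): [E, A, B, I, F, D, G, C, H]
After 4 (rotate_left(2, 4, k=2)): [E, A, F, B, I, D, G, C, H]
After 5 (swap(3, 5)): [E, A, F, D, I, B, G, C, H]
After 6 (rotate_left(6, 8, k=2)): [E, A, F, D, I, B, H, G, C]
After 7 (rotate_left(3, 6, k=2)): [E, A, F, B, H, D, I, G, C]
After 8 (swap(6, 2)): [E, A, I, B, H, D, F, G, C]
After 9 (reverse(5, 7)): [E, A, I, B, H, G, F, D, C]

Answer: [E, A, I, B, H, G, F, D, C]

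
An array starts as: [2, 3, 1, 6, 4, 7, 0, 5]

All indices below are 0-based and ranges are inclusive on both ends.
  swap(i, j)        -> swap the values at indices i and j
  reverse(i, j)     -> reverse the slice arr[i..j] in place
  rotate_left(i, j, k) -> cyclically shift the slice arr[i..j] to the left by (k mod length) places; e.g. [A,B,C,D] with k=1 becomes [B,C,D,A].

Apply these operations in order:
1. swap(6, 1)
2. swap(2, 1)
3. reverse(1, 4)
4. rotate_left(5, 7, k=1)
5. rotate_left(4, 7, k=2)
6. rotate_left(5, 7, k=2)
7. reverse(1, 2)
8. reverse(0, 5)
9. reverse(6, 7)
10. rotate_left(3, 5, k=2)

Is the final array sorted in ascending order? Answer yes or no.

After 1 (swap(6, 1)): [2, 0, 1, 6, 4, 7, 3, 5]
After 2 (swap(2, 1)): [2, 1, 0, 6, 4, 7, 3, 5]
After 3 (reverse(1, 4)): [2, 4, 6, 0, 1, 7, 3, 5]
After 4 (rotate_left(5, 7, k=1)): [2, 4, 6, 0, 1, 3, 5, 7]
After 5 (rotate_left(4, 7, k=2)): [2, 4, 6, 0, 5, 7, 1, 3]
After 6 (rotate_left(5, 7, k=2)): [2, 4, 6, 0, 5, 3, 7, 1]
After 7 (reverse(1, 2)): [2, 6, 4, 0, 5, 3, 7, 1]
After 8 (reverse(0, 5)): [3, 5, 0, 4, 6, 2, 7, 1]
After 9 (reverse(6, 7)): [3, 5, 0, 4, 6, 2, 1, 7]
After 10 (rotate_left(3, 5, k=2)): [3, 5, 0, 2, 4, 6, 1, 7]

Answer: no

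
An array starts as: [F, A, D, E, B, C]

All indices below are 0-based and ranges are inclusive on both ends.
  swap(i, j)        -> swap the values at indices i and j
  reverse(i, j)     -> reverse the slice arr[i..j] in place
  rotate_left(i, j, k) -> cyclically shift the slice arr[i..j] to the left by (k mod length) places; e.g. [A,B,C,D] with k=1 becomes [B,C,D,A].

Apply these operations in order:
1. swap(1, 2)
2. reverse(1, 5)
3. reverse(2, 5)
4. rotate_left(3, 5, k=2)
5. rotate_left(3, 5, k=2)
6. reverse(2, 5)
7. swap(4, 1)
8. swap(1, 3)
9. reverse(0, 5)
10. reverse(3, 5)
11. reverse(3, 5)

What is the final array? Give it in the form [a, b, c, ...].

Answer: [D, C, E, A, B, F]

Derivation:
After 1 (swap(1, 2)): [F, D, A, E, B, C]
After 2 (reverse(1, 5)): [F, C, B, E, A, D]
After 3 (reverse(2, 5)): [F, C, D, A, E, B]
After 4 (rotate_left(3, 5, k=2)): [F, C, D, B, A, E]
After 5 (rotate_left(3, 5, k=2)): [F, C, D, E, B, A]
After 6 (reverse(2, 5)): [F, C, A, B, E, D]
After 7 (swap(4, 1)): [F, E, A, B, C, D]
After 8 (swap(1, 3)): [F, B, A, E, C, D]
After 9 (reverse(0, 5)): [D, C, E, A, B, F]
After 10 (reverse(3, 5)): [D, C, E, F, B, A]
After 11 (reverse(3, 5)): [D, C, E, A, B, F]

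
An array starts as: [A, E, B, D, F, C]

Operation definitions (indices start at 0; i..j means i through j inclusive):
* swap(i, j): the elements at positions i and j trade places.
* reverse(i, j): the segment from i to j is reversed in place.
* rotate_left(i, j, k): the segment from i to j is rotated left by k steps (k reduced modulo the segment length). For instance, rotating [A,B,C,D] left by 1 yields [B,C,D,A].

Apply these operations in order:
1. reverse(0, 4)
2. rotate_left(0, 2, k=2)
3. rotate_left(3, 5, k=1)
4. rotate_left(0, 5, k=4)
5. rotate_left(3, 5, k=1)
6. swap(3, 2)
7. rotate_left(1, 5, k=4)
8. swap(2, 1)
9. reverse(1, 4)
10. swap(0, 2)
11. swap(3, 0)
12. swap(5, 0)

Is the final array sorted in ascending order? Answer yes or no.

Answer: yes

Derivation:
After 1 (reverse(0, 4)): [F, D, B, E, A, C]
After 2 (rotate_left(0, 2, k=2)): [B, F, D, E, A, C]
After 3 (rotate_left(3, 5, k=1)): [B, F, D, A, C, E]
After 4 (rotate_left(0, 5, k=4)): [C, E, B, F, D, A]
After 5 (rotate_left(3, 5, k=1)): [C, E, B, D, A, F]
After 6 (swap(3, 2)): [C, E, D, B, A, F]
After 7 (rotate_left(1, 5, k=4)): [C, F, E, D, B, A]
After 8 (swap(2, 1)): [C, E, F, D, B, A]
After 9 (reverse(1, 4)): [C, B, D, F, E, A]
After 10 (swap(0, 2)): [D, B, C, F, E, A]
After 11 (swap(3, 0)): [F, B, C, D, E, A]
After 12 (swap(5, 0)): [A, B, C, D, E, F]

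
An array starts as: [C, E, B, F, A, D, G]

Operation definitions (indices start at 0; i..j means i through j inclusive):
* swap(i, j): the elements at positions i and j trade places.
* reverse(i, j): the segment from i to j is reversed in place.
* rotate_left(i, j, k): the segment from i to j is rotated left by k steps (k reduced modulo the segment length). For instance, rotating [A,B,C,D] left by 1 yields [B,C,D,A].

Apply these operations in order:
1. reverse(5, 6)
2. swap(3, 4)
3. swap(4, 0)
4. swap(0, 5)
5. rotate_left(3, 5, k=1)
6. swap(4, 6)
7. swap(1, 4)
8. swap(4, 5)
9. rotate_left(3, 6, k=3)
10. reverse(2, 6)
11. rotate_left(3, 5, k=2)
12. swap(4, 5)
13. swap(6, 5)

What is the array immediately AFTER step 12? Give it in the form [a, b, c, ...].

Answer: [G, D, E, F, C, A, B]

Derivation:
After 1 (reverse(5, 6)): [C, E, B, F, A, G, D]
After 2 (swap(3, 4)): [C, E, B, A, F, G, D]
After 3 (swap(4, 0)): [F, E, B, A, C, G, D]
After 4 (swap(0, 5)): [G, E, B, A, C, F, D]
After 5 (rotate_left(3, 5, k=1)): [G, E, B, C, F, A, D]
After 6 (swap(4, 6)): [G, E, B, C, D, A, F]
After 7 (swap(1, 4)): [G, D, B, C, E, A, F]
After 8 (swap(4, 5)): [G, D, B, C, A, E, F]
After 9 (rotate_left(3, 6, k=3)): [G, D, B, F, C, A, E]
After 10 (reverse(2, 6)): [G, D, E, A, C, F, B]
After 11 (rotate_left(3, 5, k=2)): [G, D, E, F, A, C, B]
After 12 (swap(4, 5)): [G, D, E, F, C, A, B]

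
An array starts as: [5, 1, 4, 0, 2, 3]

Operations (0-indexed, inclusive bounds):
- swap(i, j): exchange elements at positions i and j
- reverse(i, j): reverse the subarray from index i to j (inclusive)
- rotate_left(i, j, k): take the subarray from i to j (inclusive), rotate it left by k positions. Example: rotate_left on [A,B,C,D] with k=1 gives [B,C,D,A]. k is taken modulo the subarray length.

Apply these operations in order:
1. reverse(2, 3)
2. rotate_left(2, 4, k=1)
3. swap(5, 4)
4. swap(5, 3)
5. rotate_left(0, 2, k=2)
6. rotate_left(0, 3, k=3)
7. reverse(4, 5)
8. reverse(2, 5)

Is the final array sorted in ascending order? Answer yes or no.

After 1 (reverse(2, 3)): [5, 1, 0, 4, 2, 3]
After 2 (rotate_left(2, 4, k=1)): [5, 1, 4, 2, 0, 3]
After 3 (swap(5, 4)): [5, 1, 4, 2, 3, 0]
After 4 (swap(5, 3)): [5, 1, 4, 0, 3, 2]
After 5 (rotate_left(0, 2, k=2)): [4, 5, 1, 0, 3, 2]
After 6 (rotate_left(0, 3, k=3)): [0, 4, 5, 1, 3, 2]
After 7 (reverse(4, 5)): [0, 4, 5, 1, 2, 3]
After 8 (reverse(2, 5)): [0, 4, 3, 2, 1, 5]

Answer: no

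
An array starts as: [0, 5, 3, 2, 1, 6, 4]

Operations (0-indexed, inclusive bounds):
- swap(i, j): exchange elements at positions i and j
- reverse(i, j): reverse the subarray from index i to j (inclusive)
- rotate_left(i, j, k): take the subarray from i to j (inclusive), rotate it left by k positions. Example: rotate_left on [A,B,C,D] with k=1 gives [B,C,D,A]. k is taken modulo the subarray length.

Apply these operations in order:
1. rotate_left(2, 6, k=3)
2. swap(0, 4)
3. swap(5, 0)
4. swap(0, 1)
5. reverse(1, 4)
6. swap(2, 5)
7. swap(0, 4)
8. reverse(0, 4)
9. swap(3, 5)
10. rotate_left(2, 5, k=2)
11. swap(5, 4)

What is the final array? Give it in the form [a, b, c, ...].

After 1 (rotate_left(2, 6, k=3)): [0, 5, 6, 4, 3, 2, 1]
After 2 (swap(0, 4)): [3, 5, 6, 4, 0, 2, 1]
After 3 (swap(5, 0)): [2, 5, 6, 4, 0, 3, 1]
After 4 (swap(0, 1)): [5, 2, 6, 4, 0, 3, 1]
After 5 (reverse(1, 4)): [5, 0, 4, 6, 2, 3, 1]
After 6 (swap(2, 5)): [5, 0, 3, 6, 2, 4, 1]
After 7 (swap(0, 4)): [2, 0, 3, 6, 5, 4, 1]
After 8 (reverse(0, 4)): [5, 6, 3, 0, 2, 4, 1]
After 9 (swap(3, 5)): [5, 6, 3, 4, 2, 0, 1]
After 10 (rotate_left(2, 5, k=2)): [5, 6, 2, 0, 3, 4, 1]
After 11 (swap(5, 4)): [5, 6, 2, 0, 4, 3, 1]

Answer: [5, 6, 2, 0, 4, 3, 1]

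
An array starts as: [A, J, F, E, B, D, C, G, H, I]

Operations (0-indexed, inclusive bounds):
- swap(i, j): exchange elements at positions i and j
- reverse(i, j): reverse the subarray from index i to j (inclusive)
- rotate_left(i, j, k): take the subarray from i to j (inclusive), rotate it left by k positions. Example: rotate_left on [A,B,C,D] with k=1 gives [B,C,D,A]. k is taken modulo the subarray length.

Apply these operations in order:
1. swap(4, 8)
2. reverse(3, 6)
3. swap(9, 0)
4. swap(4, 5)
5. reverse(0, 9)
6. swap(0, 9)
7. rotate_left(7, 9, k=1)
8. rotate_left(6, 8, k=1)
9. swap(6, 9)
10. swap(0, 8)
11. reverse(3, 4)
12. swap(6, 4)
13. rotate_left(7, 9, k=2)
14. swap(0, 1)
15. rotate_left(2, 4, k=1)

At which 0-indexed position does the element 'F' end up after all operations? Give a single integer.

After 1 (swap(4, 8)): [A, J, F, E, H, D, C, G, B, I]
After 2 (reverse(3, 6)): [A, J, F, C, D, H, E, G, B, I]
After 3 (swap(9, 0)): [I, J, F, C, D, H, E, G, B, A]
After 4 (swap(4, 5)): [I, J, F, C, H, D, E, G, B, A]
After 5 (reverse(0, 9)): [A, B, G, E, D, H, C, F, J, I]
After 6 (swap(0, 9)): [I, B, G, E, D, H, C, F, J, A]
After 7 (rotate_left(7, 9, k=1)): [I, B, G, E, D, H, C, J, A, F]
After 8 (rotate_left(6, 8, k=1)): [I, B, G, E, D, H, J, A, C, F]
After 9 (swap(6, 9)): [I, B, G, E, D, H, F, A, C, J]
After 10 (swap(0, 8)): [C, B, G, E, D, H, F, A, I, J]
After 11 (reverse(3, 4)): [C, B, G, D, E, H, F, A, I, J]
After 12 (swap(6, 4)): [C, B, G, D, F, H, E, A, I, J]
After 13 (rotate_left(7, 9, k=2)): [C, B, G, D, F, H, E, J, A, I]
After 14 (swap(0, 1)): [B, C, G, D, F, H, E, J, A, I]
After 15 (rotate_left(2, 4, k=1)): [B, C, D, F, G, H, E, J, A, I]

Answer: 3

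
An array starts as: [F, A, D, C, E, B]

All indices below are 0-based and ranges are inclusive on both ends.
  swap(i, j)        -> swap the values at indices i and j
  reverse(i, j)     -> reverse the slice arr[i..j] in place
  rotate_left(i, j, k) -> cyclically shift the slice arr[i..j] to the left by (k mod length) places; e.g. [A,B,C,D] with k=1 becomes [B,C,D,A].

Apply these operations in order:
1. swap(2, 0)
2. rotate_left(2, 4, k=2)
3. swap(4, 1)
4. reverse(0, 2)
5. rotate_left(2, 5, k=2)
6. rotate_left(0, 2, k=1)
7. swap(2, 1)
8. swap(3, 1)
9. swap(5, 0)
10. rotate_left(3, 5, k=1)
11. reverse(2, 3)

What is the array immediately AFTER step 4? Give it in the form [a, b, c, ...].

After 1 (swap(2, 0)): [D, A, F, C, E, B]
After 2 (rotate_left(2, 4, k=2)): [D, A, E, F, C, B]
After 3 (swap(4, 1)): [D, C, E, F, A, B]
After 4 (reverse(0, 2)): [E, C, D, F, A, B]

Answer: [E, C, D, F, A, B]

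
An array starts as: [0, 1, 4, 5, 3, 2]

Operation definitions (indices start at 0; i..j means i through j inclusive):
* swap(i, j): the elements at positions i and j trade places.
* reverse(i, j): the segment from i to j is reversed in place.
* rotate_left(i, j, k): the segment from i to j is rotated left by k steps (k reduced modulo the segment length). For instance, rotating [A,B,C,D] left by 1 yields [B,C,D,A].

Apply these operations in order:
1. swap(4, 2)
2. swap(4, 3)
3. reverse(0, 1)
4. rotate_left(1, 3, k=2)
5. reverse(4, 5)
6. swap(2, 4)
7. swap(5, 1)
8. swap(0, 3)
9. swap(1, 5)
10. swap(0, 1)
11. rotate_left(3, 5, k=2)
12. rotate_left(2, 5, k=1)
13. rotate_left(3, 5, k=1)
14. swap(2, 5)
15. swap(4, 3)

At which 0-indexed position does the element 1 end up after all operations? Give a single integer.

After 1 (swap(4, 2)): [0, 1, 3, 5, 4, 2]
After 2 (swap(4, 3)): [0, 1, 3, 4, 5, 2]
After 3 (reverse(0, 1)): [1, 0, 3, 4, 5, 2]
After 4 (rotate_left(1, 3, k=2)): [1, 4, 0, 3, 5, 2]
After 5 (reverse(4, 5)): [1, 4, 0, 3, 2, 5]
After 6 (swap(2, 4)): [1, 4, 2, 3, 0, 5]
After 7 (swap(5, 1)): [1, 5, 2, 3, 0, 4]
After 8 (swap(0, 3)): [3, 5, 2, 1, 0, 4]
After 9 (swap(1, 5)): [3, 4, 2, 1, 0, 5]
After 10 (swap(0, 1)): [4, 3, 2, 1, 0, 5]
After 11 (rotate_left(3, 5, k=2)): [4, 3, 2, 5, 1, 0]
After 12 (rotate_left(2, 5, k=1)): [4, 3, 5, 1, 0, 2]
After 13 (rotate_left(3, 5, k=1)): [4, 3, 5, 0, 2, 1]
After 14 (swap(2, 5)): [4, 3, 1, 0, 2, 5]
After 15 (swap(4, 3)): [4, 3, 1, 2, 0, 5]

Answer: 2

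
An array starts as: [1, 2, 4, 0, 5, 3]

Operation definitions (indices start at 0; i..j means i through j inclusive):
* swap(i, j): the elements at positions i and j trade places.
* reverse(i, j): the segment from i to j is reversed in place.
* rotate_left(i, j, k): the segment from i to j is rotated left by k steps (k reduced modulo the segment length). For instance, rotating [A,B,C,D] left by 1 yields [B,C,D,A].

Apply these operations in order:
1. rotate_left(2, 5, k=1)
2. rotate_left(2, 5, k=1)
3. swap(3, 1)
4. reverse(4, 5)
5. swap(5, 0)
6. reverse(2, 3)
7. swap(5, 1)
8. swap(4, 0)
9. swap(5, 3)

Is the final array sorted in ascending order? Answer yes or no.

Answer: yes

Derivation:
After 1 (rotate_left(2, 5, k=1)): [1, 2, 0, 5, 3, 4]
After 2 (rotate_left(2, 5, k=1)): [1, 2, 5, 3, 4, 0]
After 3 (swap(3, 1)): [1, 3, 5, 2, 4, 0]
After 4 (reverse(4, 5)): [1, 3, 5, 2, 0, 4]
After 5 (swap(5, 0)): [4, 3, 5, 2, 0, 1]
After 6 (reverse(2, 3)): [4, 3, 2, 5, 0, 1]
After 7 (swap(5, 1)): [4, 1, 2, 5, 0, 3]
After 8 (swap(4, 0)): [0, 1, 2, 5, 4, 3]
After 9 (swap(5, 3)): [0, 1, 2, 3, 4, 5]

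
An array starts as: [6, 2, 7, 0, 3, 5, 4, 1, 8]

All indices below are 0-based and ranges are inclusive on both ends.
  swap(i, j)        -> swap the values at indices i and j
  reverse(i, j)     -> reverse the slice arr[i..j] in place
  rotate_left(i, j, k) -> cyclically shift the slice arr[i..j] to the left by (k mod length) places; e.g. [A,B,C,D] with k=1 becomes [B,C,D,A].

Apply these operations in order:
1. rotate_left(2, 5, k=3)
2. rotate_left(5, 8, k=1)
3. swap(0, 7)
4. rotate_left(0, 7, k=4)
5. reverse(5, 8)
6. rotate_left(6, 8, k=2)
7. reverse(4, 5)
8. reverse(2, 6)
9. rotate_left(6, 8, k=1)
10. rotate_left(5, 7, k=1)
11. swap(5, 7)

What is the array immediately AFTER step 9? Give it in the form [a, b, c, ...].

After 1 (rotate_left(2, 5, k=3)): [6, 2, 5, 7, 0, 3, 4, 1, 8]
After 2 (rotate_left(5, 8, k=1)): [6, 2, 5, 7, 0, 4, 1, 8, 3]
After 3 (swap(0, 7)): [8, 2, 5, 7, 0, 4, 1, 6, 3]
After 4 (rotate_left(0, 7, k=4)): [0, 4, 1, 6, 8, 2, 5, 7, 3]
After 5 (reverse(5, 8)): [0, 4, 1, 6, 8, 3, 7, 5, 2]
After 6 (rotate_left(6, 8, k=2)): [0, 4, 1, 6, 8, 3, 2, 7, 5]
After 7 (reverse(4, 5)): [0, 4, 1, 6, 3, 8, 2, 7, 5]
After 8 (reverse(2, 6)): [0, 4, 2, 8, 3, 6, 1, 7, 5]
After 9 (rotate_left(6, 8, k=1)): [0, 4, 2, 8, 3, 6, 7, 5, 1]

Answer: [0, 4, 2, 8, 3, 6, 7, 5, 1]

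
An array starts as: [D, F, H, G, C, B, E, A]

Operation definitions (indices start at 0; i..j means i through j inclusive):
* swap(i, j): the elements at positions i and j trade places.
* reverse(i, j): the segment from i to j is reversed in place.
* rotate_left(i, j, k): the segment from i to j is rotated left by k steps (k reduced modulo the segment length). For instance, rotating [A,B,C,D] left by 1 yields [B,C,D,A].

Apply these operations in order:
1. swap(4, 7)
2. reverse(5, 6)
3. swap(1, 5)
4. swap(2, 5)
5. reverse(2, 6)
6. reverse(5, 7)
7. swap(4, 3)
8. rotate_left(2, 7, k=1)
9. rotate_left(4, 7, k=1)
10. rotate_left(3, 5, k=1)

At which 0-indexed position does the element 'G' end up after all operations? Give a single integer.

After 1 (swap(4, 7)): [D, F, H, G, A, B, E, C]
After 2 (reverse(5, 6)): [D, F, H, G, A, E, B, C]
After 3 (swap(1, 5)): [D, E, H, G, A, F, B, C]
After 4 (swap(2, 5)): [D, E, F, G, A, H, B, C]
After 5 (reverse(2, 6)): [D, E, B, H, A, G, F, C]
After 6 (reverse(5, 7)): [D, E, B, H, A, C, F, G]
After 7 (swap(4, 3)): [D, E, B, A, H, C, F, G]
After 8 (rotate_left(2, 7, k=1)): [D, E, A, H, C, F, G, B]
After 9 (rotate_left(4, 7, k=1)): [D, E, A, H, F, G, B, C]
After 10 (rotate_left(3, 5, k=1)): [D, E, A, F, G, H, B, C]

Answer: 4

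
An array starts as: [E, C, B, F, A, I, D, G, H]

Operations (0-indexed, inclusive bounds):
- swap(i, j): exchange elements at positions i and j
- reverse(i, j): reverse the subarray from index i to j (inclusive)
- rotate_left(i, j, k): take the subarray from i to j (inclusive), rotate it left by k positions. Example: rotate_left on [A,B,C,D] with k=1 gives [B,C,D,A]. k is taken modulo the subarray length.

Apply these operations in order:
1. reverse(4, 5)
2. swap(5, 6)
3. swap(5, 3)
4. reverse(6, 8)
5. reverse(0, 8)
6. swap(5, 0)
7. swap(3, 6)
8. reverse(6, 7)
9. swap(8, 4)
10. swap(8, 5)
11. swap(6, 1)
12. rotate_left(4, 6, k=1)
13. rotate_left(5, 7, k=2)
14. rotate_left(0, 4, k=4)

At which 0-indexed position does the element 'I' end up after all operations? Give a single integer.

After 1 (reverse(4, 5)): [E, C, B, F, I, A, D, G, H]
After 2 (swap(5, 6)): [E, C, B, F, I, D, A, G, H]
After 3 (swap(5, 3)): [E, C, B, D, I, F, A, G, H]
After 4 (reverse(6, 8)): [E, C, B, D, I, F, H, G, A]
After 5 (reverse(0, 8)): [A, G, H, F, I, D, B, C, E]
After 6 (swap(5, 0)): [D, G, H, F, I, A, B, C, E]
After 7 (swap(3, 6)): [D, G, H, B, I, A, F, C, E]
After 8 (reverse(6, 7)): [D, G, H, B, I, A, C, F, E]
After 9 (swap(8, 4)): [D, G, H, B, E, A, C, F, I]
After 10 (swap(8, 5)): [D, G, H, B, E, I, C, F, A]
After 11 (swap(6, 1)): [D, C, H, B, E, I, G, F, A]
After 12 (rotate_left(4, 6, k=1)): [D, C, H, B, I, G, E, F, A]
After 13 (rotate_left(5, 7, k=2)): [D, C, H, B, I, F, G, E, A]
After 14 (rotate_left(0, 4, k=4)): [I, D, C, H, B, F, G, E, A]

Answer: 0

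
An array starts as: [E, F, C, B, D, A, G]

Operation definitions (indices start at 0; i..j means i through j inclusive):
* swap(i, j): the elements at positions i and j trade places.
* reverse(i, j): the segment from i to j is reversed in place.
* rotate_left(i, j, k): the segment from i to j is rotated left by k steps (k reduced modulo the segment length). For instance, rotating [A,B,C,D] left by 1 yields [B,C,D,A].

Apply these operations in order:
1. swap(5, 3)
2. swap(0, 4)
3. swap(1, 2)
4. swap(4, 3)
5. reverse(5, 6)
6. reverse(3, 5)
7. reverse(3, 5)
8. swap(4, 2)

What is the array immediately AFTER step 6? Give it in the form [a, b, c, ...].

Answer: [D, C, F, G, A, E, B]

Derivation:
After 1 (swap(5, 3)): [E, F, C, A, D, B, G]
After 2 (swap(0, 4)): [D, F, C, A, E, B, G]
After 3 (swap(1, 2)): [D, C, F, A, E, B, G]
After 4 (swap(4, 3)): [D, C, F, E, A, B, G]
After 5 (reverse(5, 6)): [D, C, F, E, A, G, B]
After 6 (reverse(3, 5)): [D, C, F, G, A, E, B]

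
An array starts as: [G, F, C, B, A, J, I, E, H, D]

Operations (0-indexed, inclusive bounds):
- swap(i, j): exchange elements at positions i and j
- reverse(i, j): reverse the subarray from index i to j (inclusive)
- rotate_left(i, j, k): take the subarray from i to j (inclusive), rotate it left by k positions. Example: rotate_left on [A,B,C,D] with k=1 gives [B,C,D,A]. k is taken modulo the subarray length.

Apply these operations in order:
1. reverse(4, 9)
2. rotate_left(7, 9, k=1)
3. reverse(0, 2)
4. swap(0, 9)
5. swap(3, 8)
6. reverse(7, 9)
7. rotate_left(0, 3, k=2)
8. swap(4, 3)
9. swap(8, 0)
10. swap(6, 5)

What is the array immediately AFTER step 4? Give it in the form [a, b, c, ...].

After 1 (reverse(4, 9)): [G, F, C, B, D, H, E, I, J, A]
After 2 (rotate_left(7, 9, k=1)): [G, F, C, B, D, H, E, J, A, I]
After 3 (reverse(0, 2)): [C, F, G, B, D, H, E, J, A, I]
After 4 (swap(0, 9)): [I, F, G, B, D, H, E, J, A, C]

Answer: [I, F, G, B, D, H, E, J, A, C]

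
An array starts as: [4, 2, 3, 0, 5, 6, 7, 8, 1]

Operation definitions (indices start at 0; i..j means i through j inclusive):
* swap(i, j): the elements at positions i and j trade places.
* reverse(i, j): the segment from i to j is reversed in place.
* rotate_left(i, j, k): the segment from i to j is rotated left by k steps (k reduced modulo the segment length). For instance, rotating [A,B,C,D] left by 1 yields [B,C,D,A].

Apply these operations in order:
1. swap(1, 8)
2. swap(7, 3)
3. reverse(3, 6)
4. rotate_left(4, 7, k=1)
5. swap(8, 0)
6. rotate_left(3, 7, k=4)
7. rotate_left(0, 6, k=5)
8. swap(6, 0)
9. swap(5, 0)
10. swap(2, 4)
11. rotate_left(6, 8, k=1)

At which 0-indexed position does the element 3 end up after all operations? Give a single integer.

Answer: 2

Derivation:
After 1 (swap(1, 8)): [4, 1, 3, 0, 5, 6, 7, 8, 2]
After 2 (swap(7, 3)): [4, 1, 3, 8, 5, 6, 7, 0, 2]
After 3 (reverse(3, 6)): [4, 1, 3, 7, 6, 5, 8, 0, 2]
After 4 (rotate_left(4, 7, k=1)): [4, 1, 3, 7, 5, 8, 0, 6, 2]
After 5 (swap(8, 0)): [2, 1, 3, 7, 5, 8, 0, 6, 4]
After 6 (rotate_left(3, 7, k=4)): [2, 1, 3, 6, 7, 5, 8, 0, 4]
After 7 (rotate_left(0, 6, k=5)): [5, 8, 2, 1, 3, 6, 7, 0, 4]
After 8 (swap(6, 0)): [7, 8, 2, 1, 3, 6, 5, 0, 4]
After 9 (swap(5, 0)): [6, 8, 2, 1, 3, 7, 5, 0, 4]
After 10 (swap(2, 4)): [6, 8, 3, 1, 2, 7, 5, 0, 4]
After 11 (rotate_left(6, 8, k=1)): [6, 8, 3, 1, 2, 7, 0, 4, 5]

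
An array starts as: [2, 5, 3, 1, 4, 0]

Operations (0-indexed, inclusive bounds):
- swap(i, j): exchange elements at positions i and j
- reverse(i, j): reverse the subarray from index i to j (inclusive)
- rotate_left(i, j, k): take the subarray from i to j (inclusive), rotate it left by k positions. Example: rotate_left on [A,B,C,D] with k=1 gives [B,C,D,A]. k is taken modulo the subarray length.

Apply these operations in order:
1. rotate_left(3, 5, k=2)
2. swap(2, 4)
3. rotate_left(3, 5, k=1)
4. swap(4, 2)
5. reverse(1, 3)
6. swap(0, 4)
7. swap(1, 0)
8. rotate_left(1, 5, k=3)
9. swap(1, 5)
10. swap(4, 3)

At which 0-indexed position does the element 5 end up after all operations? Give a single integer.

After 1 (rotate_left(3, 5, k=2)): [2, 5, 3, 0, 1, 4]
After 2 (swap(2, 4)): [2, 5, 1, 0, 3, 4]
After 3 (rotate_left(3, 5, k=1)): [2, 5, 1, 3, 4, 0]
After 4 (swap(4, 2)): [2, 5, 4, 3, 1, 0]
After 5 (reverse(1, 3)): [2, 3, 4, 5, 1, 0]
After 6 (swap(0, 4)): [1, 3, 4, 5, 2, 0]
After 7 (swap(1, 0)): [3, 1, 4, 5, 2, 0]
After 8 (rotate_left(1, 5, k=3)): [3, 2, 0, 1, 4, 5]
After 9 (swap(1, 5)): [3, 5, 0, 1, 4, 2]
After 10 (swap(4, 3)): [3, 5, 0, 4, 1, 2]

Answer: 1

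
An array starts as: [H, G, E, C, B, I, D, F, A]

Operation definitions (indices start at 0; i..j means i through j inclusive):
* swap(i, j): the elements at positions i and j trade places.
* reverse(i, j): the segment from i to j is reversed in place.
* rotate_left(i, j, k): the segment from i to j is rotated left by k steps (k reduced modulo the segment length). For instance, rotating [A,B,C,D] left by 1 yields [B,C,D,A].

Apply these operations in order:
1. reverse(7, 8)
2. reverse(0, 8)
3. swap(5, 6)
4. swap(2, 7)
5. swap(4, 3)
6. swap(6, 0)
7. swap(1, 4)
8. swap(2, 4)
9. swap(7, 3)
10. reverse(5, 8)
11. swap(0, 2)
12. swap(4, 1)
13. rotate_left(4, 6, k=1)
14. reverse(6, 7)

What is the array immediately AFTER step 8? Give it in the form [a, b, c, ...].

Answer: [C, I, A, B, G, E, F, D, H]

Derivation:
After 1 (reverse(7, 8)): [H, G, E, C, B, I, D, A, F]
After 2 (reverse(0, 8)): [F, A, D, I, B, C, E, G, H]
After 3 (swap(5, 6)): [F, A, D, I, B, E, C, G, H]
After 4 (swap(2, 7)): [F, A, G, I, B, E, C, D, H]
After 5 (swap(4, 3)): [F, A, G, B, I, E, C, D, H]
After 6 (swap(6, 0)): [C, A, G, B, I, E, F, D, H]
After 7 (swap(1, 4)): [C, I, G, B, A, E, F, D, H]
After 8 (swap(2, 4)): [C, I, A, B, G, E, F, D, H]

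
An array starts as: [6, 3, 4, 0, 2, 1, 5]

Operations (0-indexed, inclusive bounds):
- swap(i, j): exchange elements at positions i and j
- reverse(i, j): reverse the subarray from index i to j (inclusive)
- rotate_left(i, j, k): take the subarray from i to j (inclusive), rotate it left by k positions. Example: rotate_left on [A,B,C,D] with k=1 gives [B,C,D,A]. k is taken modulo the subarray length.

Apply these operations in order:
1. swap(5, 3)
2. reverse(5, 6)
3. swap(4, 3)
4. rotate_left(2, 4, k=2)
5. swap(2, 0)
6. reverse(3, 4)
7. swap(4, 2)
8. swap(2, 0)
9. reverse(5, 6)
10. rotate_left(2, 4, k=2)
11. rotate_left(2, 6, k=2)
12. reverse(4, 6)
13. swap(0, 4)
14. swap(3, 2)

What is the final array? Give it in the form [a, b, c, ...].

After 1 (swap(5, 3)): [6, 3, 4, 1, 2, 0, 5]
After 2 (reverse(5, 6)): [6, 3, 4, 1, 2, 5, 0]
After 3 (swap(4, 3)): [6, 3, 4, 2, 1, 5, 0]
After 4 (rotate_left(2, 4, k=2)): [6, 3, 1, 4, 2, 5, 0]
After 5 (swap(2, 0)): [1, 3, 6, 4, 2, 5, 0]
After 6 (reverse(3, 4)): [1, 3, 6, 2, 4, 5, 0]
After 7 (swap(4, 2)): [1, 3, 4, 2, 6, 5, 0]
After 8 (swap(2, 0)): [4, 3, 1, 2, 6, 5, 0]
After 9 (reverse(5, 6)): [4, 3, 1, 2, 6, 0, 5]
After 10 (rotate_left(2, 4, k=2)): [4, 3, 6, 1, 2, 0, 5]
After 11 (rotate_left(2, 6, k=2)): [4, 3, 2, 0, 5, 6, 1]
After 12 (reverse(4, 6)): [4, 3, 2, 0, 1, 6, 5]
After 13 (swap(0, 4)): [1, 3, 2, 0, 4, 6, 5]
After 14 (swap(3, 2)): [1, 3, 0, 2, 4, 6, 5]

Answer: [1, 3, 0, 2, 4, 6, 5]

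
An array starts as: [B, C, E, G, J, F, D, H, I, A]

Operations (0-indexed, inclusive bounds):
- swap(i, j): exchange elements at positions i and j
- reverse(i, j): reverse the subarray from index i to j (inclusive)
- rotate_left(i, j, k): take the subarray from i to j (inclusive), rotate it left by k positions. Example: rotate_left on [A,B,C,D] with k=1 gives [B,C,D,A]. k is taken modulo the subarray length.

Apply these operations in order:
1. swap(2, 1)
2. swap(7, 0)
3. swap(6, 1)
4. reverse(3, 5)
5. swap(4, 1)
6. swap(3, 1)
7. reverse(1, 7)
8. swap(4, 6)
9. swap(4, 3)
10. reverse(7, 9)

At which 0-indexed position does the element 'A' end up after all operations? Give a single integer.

Answer: 7

Derivation:
After 1 (swap(2, 1)): [B, E, C, G, J, F, D, H, I, A]
After 2 (swap(7, 0)): [H, E, C, G, J, F, D, B, I, A]
After 3 (swap(6, 1)): [H, D, C, G, J, F, E, B, I, A]
After 4 (reverse(3, 5)): [H, D, C, F, J, G, E, B, I, A]
After 5 (swap(4, 1)): [H, J, C, F, D, G, E, B, I, A]
After 6 (swap(3, 1)): [H, F, C, J, D, G, E, B, I, A]
After 7 (reverse(1, 7)): [H, B, E, G, D, J, C, F, I, A]
After 8 (swap(4, 6)): [H, B, E, G, C, J, D, F, I, A]
After 9 (swap(4, 3)): [H, B, E, C, G, J, D, F, I, A]
After 10 (reverse(7, 9)): [H, B, E, C, G, J, D, A, I, F]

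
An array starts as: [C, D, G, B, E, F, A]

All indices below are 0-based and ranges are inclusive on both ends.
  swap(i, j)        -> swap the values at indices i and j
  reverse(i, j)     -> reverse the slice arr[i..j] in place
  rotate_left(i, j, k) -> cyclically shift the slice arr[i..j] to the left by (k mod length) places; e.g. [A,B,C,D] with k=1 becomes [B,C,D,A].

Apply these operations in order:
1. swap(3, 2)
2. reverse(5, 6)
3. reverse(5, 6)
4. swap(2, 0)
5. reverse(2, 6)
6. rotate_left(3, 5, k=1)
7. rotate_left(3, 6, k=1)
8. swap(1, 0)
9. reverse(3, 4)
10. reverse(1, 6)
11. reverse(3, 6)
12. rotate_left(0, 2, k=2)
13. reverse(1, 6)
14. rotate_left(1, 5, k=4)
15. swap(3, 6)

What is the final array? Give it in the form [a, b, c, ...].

Answer: [C, E, G, D, A, B, F]

Derivation:
After 1 (swap(3, 2)): [C, D, B, G, E, F, A]
After 2 (reverse(5, 6)): [C, D, B, G, E, A, F]
After 3 (reverse(5, 6)): [C, D, B, G, E, F, A]
After 4 (swap(2, 0)): [B, D, C, G, E, F, A]
After 5 (reverse(2, 6)): [B, D, A, F, E, G, C]
After 6 (rotate_left(3, 5, k=1)): [B, D, A, E, G, F, C]
After 7 (rotate_left(3, 6, k=1)): [B, D, A, G, F, C, E]
After 8 (swap(1, 0)): [D, B, A, G, F, C, E]
After 9 (reverse(3, 4)): [D, B, A, F, G, C, E]
After 10 (reverse(1, 6)): [D, E, C, G, F, A, B]
After 11 (reverse(3, 6)): [D, E, C, B, A, F, G]
After 12 (rotate_left(0, 2, k=2)): [C, D, E, B, A, F, G]
After 13 (reverse(1, 6)): [C, G, F, A, B, E, D]
After 14 (rotate_left(1, 5, k=4)): [C, E, G, F, A, B, D]
After 15 (swap(3, 6)): [C, E, G, D, A, B, F]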